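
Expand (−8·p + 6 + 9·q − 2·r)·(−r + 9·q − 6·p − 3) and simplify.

20·p·r − 126·p·q + 48·p² − 12·p + 27·q − 18 − 27·q·r + 81·q² + 2·r²

(−8·p + 6 + 9·q − 2·r)·(−r + 9·q − 6·p − 3)
= 8·p·r − 72·p·q + 48·p² + 24·p − 6·r + 54·q − 36·p − 18 − 9·q·r + 81·q² − 54·p·q − 27·q + 2·r² − 18·q·r + 12·p·r + 6·r    [distributive law]
= 20·p·r − 126·p·q + 48·p² − 12·p + 27·q − 18 − 27·q·r + 81·q² + 2·r²    [combine like terms]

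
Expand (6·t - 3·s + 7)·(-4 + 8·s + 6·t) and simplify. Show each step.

18·t + 30·s·t + 36·t^2 + 68·s - 24·s^2 - 28

(6·t - 3·s + 7)·(-4 + 8·s + 6·t)
= -24·t + 48·s·t + 36·t^2 + 12·s - 24·s^2 - 18·s·t - 28 + 56·s + 42·t    [distributive law]
= 18·t + 30·s·t + 36·t^2 + 68·s - 24·s^2 - 28    [combine like terms]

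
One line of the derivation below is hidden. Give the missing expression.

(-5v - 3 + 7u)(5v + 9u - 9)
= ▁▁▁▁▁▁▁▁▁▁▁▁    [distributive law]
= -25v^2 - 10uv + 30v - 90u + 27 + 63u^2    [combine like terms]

Applying distributive law to the line above:

-25v^2 - 45uv + 45v - 15v - 27u + 27 + 35uv + 63u^2 - 63u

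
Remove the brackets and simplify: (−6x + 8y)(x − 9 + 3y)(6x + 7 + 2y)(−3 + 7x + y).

2082x³ − 252x⁴ − 540x³y + 1800x² − 2260x²y + 796x²y² − 1134x − 1968xy − 598xy² + 460xy³ + 1512y − 576y² − 120y³ + 48y⁴

(−6x + 8y)(x − 9 + 3y)(6x + 7 + 2y)(−3 + 7x + y)
= (−6x² + 54x − 18xy + 8xy − 72y + 24y²)(6x + 7 + 2y)(−3 + 7x + y)    [distributive law]
= (−6x² + 54x − 10xy − 72y + 24y²)(6x + 7 + 2y)(−3 + 7x + y)    [combine like terms]
= (−36x³ − 42x² − 12x²y + 324x² + 378x + 108xy − 60x²y − 70xy − 20xy² − 432xy − 504y − 144y² + 144xy² + 168y² + 48y³)(−3 + 7x + y)    [distributive law]
= (−36x³ + 282x² − 72x²y + 378x − 394xy + 124xy² − 504y + 24y² + 48y³)(−3 + 7x + y)    [combine like terms]
= 108x³ − 252x⁴ − 36x³y − 846x² + 1974x³ + 282x²y + 216x²y − 504x³y − 72x²y² − 1134x + 2646x² + 378xy + 1182xy − 2758x²y − 394xy² − 372xy² + 868x²y² + 124xy³ + 1512y − 3528xy − 504y² − 72y² + 168xy² + 24y³ − 144y³ + 336xy³ + 48y⁴    [distributive law]
= 2082x³ − 252x⁴ − 540x³y + 1800x² − 2260x²y + 796x²y² − 1134x − 1968xy − 598xy² + 460xy³ + 1512y − 576y² − 120y³ + 48y⁴    [combine like terms]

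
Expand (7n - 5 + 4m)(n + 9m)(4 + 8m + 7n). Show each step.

(7n - 5 + 4m)(n + 9m)(4 + 8m + 7n)
= (7n² + 63mn - 5n - 45m + 4mn + 36m²)(4 + 8m + 7n)    [distributive law]
= (7n² + 67mn - 5n - 45m + 36m²)(4 + 8m + 7n)    [combine like terms]
= 28n² + 56mn² + 49n³ + 268mn + 536m²n + 469mn² - 20n - 40mn - 35n² - 180m - 360m² - 315mn + 144m² + 288m³ + 252m²n    [distributive law]
= -7n² + 525mn² + 49n³ - 87mn + 788m²n - 20n - 180m - 216m² + 288m³    [combine like terms]

-7n² + 525mn² + 49n³ - 87mn + 788m²n - 20n - 180m - 216m² + 288m³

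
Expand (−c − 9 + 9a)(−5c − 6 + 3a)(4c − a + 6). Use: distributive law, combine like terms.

(−c − 9 + 9a)(−5c − 6 + 3a)(4c − a + 6)
= (5c^2 + 6c − 3ac + 45c + 54 − 27a − 45ac − 54a + 27a^2)(4c − a + 6)    [distributive law]
= (5c^2 + 51c − 48ac + 54 − 81a + 27a^2)(4c − a + 6)    [combine like terms]
= 20c^3 − 5ac^2 + 30c^2 + 204c^2 − 51ac + 306c − 192ac^2 + 48a^2c − 288ac + 216c − 54a + 324 − 324ac + 81a^2 − 486a + 108a^2c − 27a^3 + 162a^2    [distributive law]
= 20c^3 − 197ac^2 + 234c^2 − 663ac + 522c + 156a^2c − 540a + 324 + 243a^2 − 27a^3    [combine like terms]

20c^3 − 197ac^2 + 234c^2 − 663ac + 522c + 156a^2c − 540a + 324 + 243a^2 − 27a^3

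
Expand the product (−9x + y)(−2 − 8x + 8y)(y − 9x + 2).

−124xy − 18x^2 + 36x + 792x^2y − 648x^3 − 152xy^2 + 14y^2 − 4y + 8y^3

(−9x + y)(−2 − 8x + 8y)(y − 9x + 2)
= (18x + 72x^2 − 72xy − 2y − 8xy + 8y^2)(y − 9x + 2)    [distributive law]
= (18x + 72x^2 − 80xy − 2y + 8y^2)(y − 9x + 2)    [combine like terms]
= 18xy − 162x^2 + 36x + 72x^2y − 648x^3 + 144x^2 − 80xy^2 + 720x^2y − 160xy − 2y^2 + 18xy − 4y + 8y^3 − 72xy^2 + 16y^2    [distributive law]
= −124xy − 18x^2 + 36x + 792x^2y − 648x^3 − 152xy^2 + 14y^2 − 4y + 8y^3    [combine like terms]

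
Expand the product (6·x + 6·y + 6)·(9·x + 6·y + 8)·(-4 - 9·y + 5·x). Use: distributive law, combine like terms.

294·x^2 - 36·x^2·y + 270·x^3 - 858·x·y - 630·x·y^2 - 168·x - 900·y^2 - 324·y^3 - 768·y - 192

(6·x + 6·y + 6)·(9·x + 6·y + 8)·(-4 - 9·y + 5·x)
= (54·x^2 + 36·x·y + 48·x + 54·x·y + 36·y^2 + 48·y + 54·x + 36·y + 48)·(-4 - 9·y + 5·x)    [distributive law]
= (54·x^2 + 90·x·y + 102·x + 36·y^2 + 84·y + 48)·(-4 - 9·y + 5·x)    [combine like terms]
= -216·x^2 - 486·x^2·y + 270·x^3 - 360·x·y - 810·x·y^2 + 450·x^2·y - 408·x - 918·x·y + 510·x^2 - 144·y^2 - 324·y^3 + 180·x·y^2 - 336·y - 756·y^2 + 420·x·y - 192 - 432·y + 240·x    [distributive law]
= 294·x^2 - 36·x^2·y + 270·x^3 - 858·x·y - 630·x·y^2 - 168·x - 900·y^2 - 324·y^3 - 768·y - 192    [combine like terms]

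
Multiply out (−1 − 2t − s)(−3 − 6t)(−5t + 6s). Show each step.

(−1 − 2t − s)(−3 − 6t)(−5t + 6s)
= (3 + 6t + 6t + 12t^2 + 3s + 6st)(−5t + 6s)    [distributive law]
= (3 + 12t + 12t^2 + 3s + 6st)(−5t + 6s)    [combine like terms]
= −15t + 18s − 60t^2 + 72st − 60t^3 + 72st^2 − 15st + 18s^2 − 30st^2 + 36s^2t    [distributive law]
= −15t + 18s − 60t^2 + 57st − 60t^3 + 42st^2 + 18s^2 + 36s^2t    [combine like terms]

−15t + 18s − 60t^2 + 57st − 60t^3 + 42st^2 + 18s^2 + 36s^2t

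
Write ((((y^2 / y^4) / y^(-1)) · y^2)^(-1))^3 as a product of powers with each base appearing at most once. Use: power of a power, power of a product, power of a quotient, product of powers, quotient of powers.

y^(-3)

((((y^2 / y^4) / y^(-1)) · y^2)^(-1))^3
= (((y^2 / y^4) / y^(-1)) · y^2)^(-3)    [power of a power]
= (((y^2 / y^4) / y^(-1))^(-3)) · ((y^2)^(-3))    [power of a product]
= (((y^2 / y^4)^(-3)) / ((y^(-1))^(-3))) · ((y^2)^(-3))    [power of a quotient]
= ((((y^2)^(-3)) / ((y^4)^(-3))) / ((y^(-1))^(-3))) · ((y^2)^(-3))    [power of a quotient]
= ((y^(-6) / ((y^4)^(-3))) / ((y^(-1))^(-3))) · ((y^2)^(-3))    [power of a power]
= ((y^(-6) / y^(-12)) / ((y^(-1))^(-3))) · ((y^2)^(-3))    [power of a power]
= (y^6 / ((y^(-1))^(-3))) · ((y^2)^(-3))    [quotient of powers]
= (y^6 / y^3) · ((y^2)^(-3))    [power of a power]
= y^3 · ((y^2)^(-3))    [quotient of powers]
= y^3 · y^(-6)    [power of a power]
= y^(-3)    [product of powers]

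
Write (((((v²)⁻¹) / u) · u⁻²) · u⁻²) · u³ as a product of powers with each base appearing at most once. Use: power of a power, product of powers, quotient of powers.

u⁻²v⁻²

(((((v²)⁻¹) / u) · u⁻²) · u⁻²) · u³
= (((v⁻² / u) · u⁻²) · u⁻²) · u³    [power of a power]
= u⁻²v⁻²    [quotient of powers; product of powers]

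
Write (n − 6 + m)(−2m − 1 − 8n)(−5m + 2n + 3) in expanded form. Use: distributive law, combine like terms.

(n − 6 + m)(−2m − 1 − 8n)(−5m + 2n + 3)
= (−2mn − n − 8n^2 + 12m + 6 + 48n − 2m^2 − m − 8mn)(−5m + 2n + 3)    [distributive law]
= (−10mn + 47n − 8n^2 + 11m + 6 − 2m^2)(−5m + 2n + 3)    [combine like terms]
= 50m^2n − 20mn^2 − 30mn − 235mn + 94n^2 + 141n + 40mn^2 − 16n^3 − 24n^2 − 55m^2 + 22mn + 33m − 30m + 12n + 18 + 10m^3 − 4m^2n − 6m^2    [distributive law]
= 46m^2n + 20mn^2 − 243mn + 70n^2 + 153n − 16n^3 − 61m^2 + 3m + 18 + 10m^3    [combine like terms]

46m^2n + 20mn^2 − 243mn + 70n^2 + 153n − 16n^3 − 61m^2 + 3m + 18 + 10m^3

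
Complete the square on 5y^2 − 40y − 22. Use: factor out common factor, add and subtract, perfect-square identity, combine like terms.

5(y − 4)^2 − 102

5y^2 − 40y − 22
= 5(y^2 − 8y) − 22    [factor out 5 from the y-terms]
= 5(y^2 − 8y + 16 − 16) − 22    [add and subtract 16 inside the bracket]
= 5(y − 4)^2 − 80 − 22    [perfect-square identity]
= 5(y − 4)^2 − 102    [combine constants]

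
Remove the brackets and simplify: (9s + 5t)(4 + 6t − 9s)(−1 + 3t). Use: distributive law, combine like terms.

(9s + 5t)(4 + 6t − 9s)(−1 + 3t)
= (36s + 54st − 81s^2 + 20t + 30t^2 − 45st)(−1 + 3t)    [distributive law]
= (36s + 9st − 81s^2 + 20t + 30t^2)(−1 + 3t)    [combine like terms]
= −36s + 108st − 9st + 27st^2 + 81s^2 − 243s^2t − 20t + 60t^2 − 30t^2 + 90t^3    [distributive law]
= −36s + 99st + 27st^2 + 81s^2 − 243s^2t − 20t + 30t^2 + 90t^3    [combine like terms]

−36s + 99st + 27st^2 + 81s^2 − 243s^2t − 20t + 30t^2 + 90t^3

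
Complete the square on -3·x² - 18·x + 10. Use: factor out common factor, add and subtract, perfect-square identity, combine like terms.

-3·x² - 18·x + 10
= -3(x² + 6·x) + 10    [factor out -3 from the x-terms]
= -3(x² + 6·x + 9 - 9) + 10    [add and subtract 9 inside the bracket]
= -3(x + 3)² + 27 + 10    [perfect-square identity]
= -3(x + 3)² + 37    [combine constants]

-3(x + 3)² + 37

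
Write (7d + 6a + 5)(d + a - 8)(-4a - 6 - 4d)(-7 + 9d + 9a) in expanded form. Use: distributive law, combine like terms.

(7d + 6a + 5)(d + a - 8)(-4a - 6 - 4d)(-7 + 9d + 9a)
= (7d^2 + 7ad - 56d + 6ad + 6a^2 - 48a + 5d + 5a - 40)(-4a - 6 - 4d)(-7 + 9d + 9a)    [distributive law]
= (7d^2 + 13ad - 51d + 6a^2 - 43a - 40)(-4a - 6 - 4d)(-7 + 9d + 9a)    [combine like terms]
= (-28ad^2 - 42d^2 - 28d^3 - 52a^2d - 78ad - 52ad^2 + 204ad + 306d + 204d^2 - 24a^3 - 36a^2 - 24a^2d + 172a^2 + 258a + 172ad + 160a + 240 + 160d)(-7 + 9d + 9a)    [distributive law]
= (-80ad^2 + 162d^2 - 28d^3 - 76a^2d + 298ad + 466d - 24a^3 + 136a^2 + 418a + 240)(-7 + 9d + 9a)    [combine like terms]
= 560ad^2 - 720ad^3 - 720a^2d^2 - 1134d^2 + 1458d^3 + 1458ad^2 + 196d^3 - 252d^4 - 252ad^3 + 532a^2d - 684a^2d^2 - 684a^3d - 2086ad + 2682ad^2 + 2682a^2d - 3262d + 4194d^2 + 4194ad + 168a^3 - 216a^3d - 216a^4 - 952a^2 + 1224a^2d + 1224a^3 - 2926a + 3762ad + 3762a^2 - 1680 + 2160d + 2160a    [distributive law]
= 4700ad^2 - 972ad^3 - 1404a^2d^2 + 3060d^2 + 1654d^3 - 252d^4 + 4438a^2d - 900a^3d + 5870ad - 1102d + 1392a^3 - 216a^4 + 2810a^2 - 766a - 1680    [combine like terms]

4700ad^2 - 972ad^3 - 1404a^2d^2 + 3060d^2 + 1654d^3 - 252d^4 + 4438a^2d - 900a^3d + 5870ad - 1102d + 1392a^3 - 216a^4 + 2810a^2 - 766a - 1680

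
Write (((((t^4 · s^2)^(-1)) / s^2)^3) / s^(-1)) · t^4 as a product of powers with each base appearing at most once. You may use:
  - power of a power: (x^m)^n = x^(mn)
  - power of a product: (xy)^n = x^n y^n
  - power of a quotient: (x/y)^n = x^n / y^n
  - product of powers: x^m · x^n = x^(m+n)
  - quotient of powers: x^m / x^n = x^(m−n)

s^(-11)t^(-8)

(((((t^4 · s^2)^(-1)) / s^2)^3) / s^(-1)) · t^4
= (((((t^4 · s^2)^(-1))^3) / ((s^2)^3)) / s^(-1)) · t^4    [power of a quotient]
= ((((t^4 · s^2)^(-3)) / ((s^2)^3)) / s^(-1)) · t^4    [power of a power]
= (((((t^4)^(-3)) · ((s^2)^(-3))) / ((s^2)^3)) / s^(-1)) · t^4    [power of a product]
= (((t^(-12) · ((s^2)^(-3))) / ((s^2)^3)) / s^(-1)) · t^4    [power of a power]
= (((t^(-12) · s^(-6)) / ((s^2)^3)) / s^(-1)) · t^4    [power of a power]
= (((t^(-12) · s^(-6)) / s^6) / s^(-1)) · t^4    [power of a power]
= s^(-11)t^(-8)    [quotient of powers; product of powers]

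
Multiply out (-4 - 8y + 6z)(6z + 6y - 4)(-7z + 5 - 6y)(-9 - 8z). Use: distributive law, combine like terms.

(-4 - 8y + 6z)(6z + 6y - 4)(-7z + 5 - 6y)(-9 - 8z)
= (-24z - 24y + 16 - 48yz - 48y^2 + 32y + 36z^2 + 36yz - 24z)(-7z + 5 - 6y)(-9 - 8z)    [distributive law]
= (-48z + 8y + 16 - 12yz - 48y^2 + 36z^2)(-7z + 5 - 6y)(-9 - 8z)    [combine like terms]
= (336z^2 - 240z + 288yz - 56yz + 40y - 48y^2 - 112z + 80 - 96y + 84yz^2 - 60yz + 72y^2z + 336y^2z - 240y^2 + 288y^3 - 252z^3 + 180z^2 - 216yz^2)(-9 - 8z)    [distributive law]
= (516z^2 - 352z + 172yz - 56y - 288y^2 + 80 - 132yz^2 + 408y^2z + 288y^3 - 252z^3)(-9 - 8z)    [combine like terms]
= -4644z^2 - 4128z^3 + 3168z + 2816z^2 - 1548yz - 1376yz^2 + 504y + 448yz + 2592y^2 + 2304y^2z - 720 - 640z + 1188yz^2 + 1056yz^3 - 3672y^2z - 3264y^2z^2 - 2592y^3 - 2304y^3z + 2268z^3 + 2016z^4    [distributive law]
= -1828z^2 - 1860z^3 + 2528z - 1100yz - 188yz^2 + 504y + 2592y^2 - 1368y^2z - 720 + 1056yz^3 - 3264y^2z^2 - 2592y^3 - 2304y^3z + 2016z^4    [combine like terms]

-1828z^2 - 1860z^3 + 2528z - 1100yz - 188yz^2 + 504y + 2592y^2 - 1368y^2z - 720 + 1056yz^3 - 3264y^2z^2 - 2592y^3 - 2304y^3z + 2016z^4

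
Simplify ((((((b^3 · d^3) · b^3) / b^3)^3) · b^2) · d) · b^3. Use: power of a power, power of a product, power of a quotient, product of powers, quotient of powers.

((((((b^3 · d^3) · b^3) / b^3)^3) · b^2) · d) · b^3
= ((((((b^3 · d^3) · b^3)^3) / ((b^3)^3)) · b^2) · d) · b^3    [power of a quotient]
= ((((((b^3 · d^3)^3) · ((b^3)^3)) / ((b^3)^3)) · b^2) · d) · b^3    [power of a product]
= (((((((b^3)^3) · ((d^3)^3)) · ((b^3)^3)) / ((b^3)^3)) · b^2) · d) · b^3    [power of a product]
= (((((b^9 · ((d^3)^3)) · ((b^3)^3)) / ((b^3)^3)) · b^2) · d) · b^3    [power of a power]
= (((((b^9 · d^9) · ((b^3)^3)) / ((b^3)^3)) · b^2) · d) · b^3    [power of a power]
= (((((b^9 · d^9) · b^9) / ((b^3)^3)) · b^2) · d) · b^3    [power of a power]
= (((((b^9 · d^9) · b^9) / b^9) · b^2) · d) · b^3    [power of a power]
= b^14·d^10    [quotient of powers; product of powers]

b^14·d^10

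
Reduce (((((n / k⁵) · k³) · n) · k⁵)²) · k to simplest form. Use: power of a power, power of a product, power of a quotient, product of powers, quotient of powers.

(((((n / k⁵) · k³) · n) · k⁵)²) · k
= (((((n / k⁵) · k³) · n)²) · ((k⁵)²)) · k    [power of a product]
= (((((n / k⁵) · k³)²) · (n²)) · ((k⁵)²)) · k    [power of a product]
= (((((n / k⁵)²) · ((k³)²)) · (n²)) · ((k⁵)²)) · k    [power of a product]
= (((((n²) / ((k⁵)²)) · ((k³)²)) · (n²)) · ((k⁵)²)) · k    [power of a quotient]
= ((((n² / k¹⁰) · ((k³)²)) · (n²)) · ((k⁵)²)) · k    [power of a power]
= ((((n² / k¹⁰) · k⁶) · (n²)) · ((k⁵)²)) · k    [power of a power]
= ((((n² / k¹⁰) · k⁶) · n²) · k¹⁰) · k    [power of a power]
= k⁷·n⁴    [quotient of powers; product of powers]

k⁷·n⁴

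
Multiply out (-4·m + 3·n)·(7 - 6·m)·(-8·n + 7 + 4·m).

182·m·n - 196·m + 56·m^2 - 264·m^2·n + 96·m^3 - 168·n^2 + 147·n + 144·m·n^2

(-4·m + 3·n)·(7 - 6·m)·(-8·n + 7 + 4·m)
= (-28·m + 24·m^2 + 21·n - 18·m·n)·(-8·n + 7 + 4·m)    [distributive law]
= 224·m·n - 196·m - 112·m^2 - 192·m^2·n + 168·m^2 + 96·m^3 - 168·n^2 + 147·n + 84·m·n + 144·m·n^2 - 126·m·n - 72·m^2·n    [distributive law]
= 182·m·n - 196·m + 56·m^2 - 264·m^2·n + 96·m^3 - 168·n^2 + 147·n + 144·m·n^2    [combine like terms]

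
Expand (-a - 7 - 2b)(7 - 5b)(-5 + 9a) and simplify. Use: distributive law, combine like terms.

-406a - 63a^2 + 164ab + 45a^2b + 245 - 105b - 50b^2 + 90ab^2

(-a - 7 - 2b)(7 - 5b)(-5 + 9a)
= (-7a + 5ab - 49 + 35b - 14b + 10b^2)(-5 + 9a)    [distributive law]
= (-7a + 5ab - 49 + 21b + 10b^2)(-5 + 9a)    [combine like terms]
= 35a - 63a^2 - 25ab + 45a^2b + 245 - 441a - 105b + 189ab - 50b^2 + 90ab^2    [distributive law]
= -406a - 63a^2 + 164ab + 45a^2b + 245 - 105b - 50b^2 + 90ab^2    [combine like terms]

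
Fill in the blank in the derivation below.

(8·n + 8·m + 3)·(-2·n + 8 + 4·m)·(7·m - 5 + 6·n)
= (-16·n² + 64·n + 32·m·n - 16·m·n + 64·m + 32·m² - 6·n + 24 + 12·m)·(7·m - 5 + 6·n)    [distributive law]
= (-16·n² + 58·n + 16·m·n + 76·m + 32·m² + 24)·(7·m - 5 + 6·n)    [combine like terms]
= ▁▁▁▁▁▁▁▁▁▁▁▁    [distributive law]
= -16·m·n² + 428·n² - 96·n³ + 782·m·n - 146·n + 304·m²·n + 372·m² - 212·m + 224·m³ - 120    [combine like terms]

Applying distributive law to the line above:

-112·m·n² + 80·n² - 96·n³ + 406·m·n - 290·n + 348·n² + 112·m²·n - 80·m·n + 96·m·n² + 532·m² - 380·m + 456·m·n + 224·m³ - 160·m² + 192·m²·n + 168·m - 120 + 144·n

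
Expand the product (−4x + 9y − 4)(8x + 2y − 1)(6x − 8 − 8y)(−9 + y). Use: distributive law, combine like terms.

1728x³ − 192x³y − 792x² − 5672x²y + 640x²y² + 3758xy + 3246xy² − 404xy³ − 2232x + 176y² + 1288y³ − 144y⁴ − 968y + 288

(−4x + 9y − 4)(8x + 2y − 1)(6x − 8 − 8y)(−9 + y)
= (−32x² − 8xy + 4x + 72xy + 18y² − 9y − 32x − 8y + 4)(6x − 8 − 8y)(−9 + y)    [distributive law]
= (−32x² + 64xy − 28x + 18y² − 17y + 4)(6x − 8 − 8y)(−9 + y)    [combine like terms]
= (−192x³ + 256x² + 256x²y + 384x²y − 512xy − 512xy² − 168x² + 224x + 224xy + 108xy² − 144y² − 144y³ − 102xy + 136y + 136y² + 24x − 32 − 32y)(−9 + y)    [distributive law]
= (−192x³ + 88x² + 640x²y − 390xy − 404xy² + 248x − 8y² − 144y³ + 104y − 32)(−9 + y)    [combine like terms]
= 1728x³ − 192x³y − 792x² + 88x²y − 5760x²y + 640x²y² + 3510xy − 390xy² + 3636xy² − 404xy³ − 2232x + 248xy + 72y² − 8y³ + 1296y³ − 144y⁴ − 936y + 104y² + 288 − 32y    [distributive law]
= 1728x³ − 192x³y − 792x² − 5672x²y + 640x²y² + 3758xy + 3246xy² − 404xy³ − 2232x + 176y² + 1288y³ − 144y⁴ − 968y + 288    [combine like terms]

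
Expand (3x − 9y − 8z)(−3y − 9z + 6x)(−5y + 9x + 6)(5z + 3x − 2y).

(3x − 9y − 8z)(−3y − 9z + 6x)(−5y + 9x + 6)(5z + 3x − 2y)
= (−9xy − 27xz + 18x^2 + 27y^2 + 81yz − 54xy + 24yz + 72z^2 − 48xz)(−5y + 9x + 6)(5z + 3x − 2y)    [distributive law]
= (−63xy − 75xz + 18x^2 + 27y^2 + 105yz + 72z^2)(−5y + 9x + 6)(5z + 3x − 2y)    [combine like terms]
= (315xy^2 − 567x^2y − 378xy + 375xyz − 675x^2z − 450xz − 90x^2y + 162x^3 + 108x^2 − 135y^3 + 243xy^2 + 162y^2 − 525y^2z + 945xyz + 630yz − 360yz^2 + 648xz^2 + 432z^2)(5z + 3x − 2y)    [distributive law]
= (558xy^2 − 657x^2y − 378xy + 1320xyz − 675x^2z − 450xz + 162x^3 + 108x^2 − 135y^3 + 162y^2 − 525y^2z + 630yz − 360yz^2 + 648xz^2 + 432z^2)(5z + 3x − 2y)    [combine like terms]
= 2790xy^2z + 1674x^2y^2 − 1116xy^3 − 3285x^2yz − 1971x^3y + 1314x^2y^2 − 1890xyz − 1134x^2y + 756xy^2 + 6600xyz^2 + 3960x^2yz − 2640xy^2z − 3375x^2z^2 − 2025x^3z + 1350x^2yz − 2250xz^2 − 1350x^2z + 900xyz + 810x^3z + 486x^4 − 324x^3y + 540x^2z + 324x^3 − 216x^2y − 675y^3z − 405xy^3 + 270y^4 + 810y^2z + 486xy^2 − 324y^3 − 2625y^2z^2 − 1575xy^2z + 1050y^3z + 3150yz^2 + 1890xyz − 1260y^2z − 1800yz^3 − 1080xyz^2 + 720y^2z^2 + 3240xz^3 + 1944x^2z^2 − 1296xyz^2 + 2160z^3 + 1296xz^2 − 864yz^2    [distributive law]
= −1425xy^2z + 2988x^2y^2 − 1521xy^3 + 2025x^2yz − 2295x^3y + 900xyz − 1350x^2y + 1242xy^2 + 4224xyz^2 − 1431x^2z^2 − 1215x^3z − 954xz^2 − 810x^2z + 486x^4 + 324x^3 + 375y^3z + 270y^4 − 450y^2z − 324y^3 − 1905y^2z^2 + 2286yz^2 − 1800yz^3 + 3240xz^3 + 2160z^3    [combine like terms]

−1425xy^2z + 2988x^2y^2 − 1521xy^3 + 2025x^2yz − 2295x^3y + 900xyz − 1350x^2y + 1242xy^2 + 4224xyz^2 − 1431x^2z^2 − 1215x^3z − 954xz^2 − 810x^2z + 486x^4 + 324x^3 + 375y^3z + 270y^4 − 450y^2z − 324y^3 − 1905y^2z^2 + 2286yz^2 − 1800yz^3 + 3240xz^3 + 2160z^3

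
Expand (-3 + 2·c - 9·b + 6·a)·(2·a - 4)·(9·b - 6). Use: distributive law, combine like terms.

-162·a·b + 180·a - 108·b - 72 + 36·a·b·c - 24·a·c - 72·b·c + 48·c - 162·a·b^2 + 324·b^2 + 108·a^2·b - 72·a^2

(-3 + 2·c - 9·b + 6·a)·(2·a - 4)·(9·b - 6)
= (-6·a + 12 + 4·a·c - 8·c - 18·a·b + 36·b + 12·a^2 - 24·a)·(9·b - 6)    [distributive law]
= (-30·a + 12 + 4·a·c - 8·c - 18·a·b + 36·b + 12·a^2)·(9·b - 6)    [combine like terms]
= -270·a·b + 180·a + 108·b - 72 + 36·a·b·c - 24·a·c - 72·b·c + 48·c - 162·a·b^2 + 108·a·b + 324·b^2 - 216·b + 108·a^2·b - 72·a^2    [distributive law]
= -162·a·b + 180·a - 108·b - 72 + 36·a·b·c - 24·a·c - 72·b·c + 48·c - 162·a·b^2 + 324·b^2 + 108·a^2·b - 72·a^2    [combine like terms]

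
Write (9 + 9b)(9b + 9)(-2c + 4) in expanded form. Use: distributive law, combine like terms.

-324bc + 648b - 162c + 324 - 162b^2c + 324b^2

(9 + 9b)(9b + 9)(-2c + 4)
= (81b + 81 + 81b^2 + 81b)(-2c + 4)    [distributive law]
= (162b + 81 + 81b^2)(-2c + 4)    [combine like terms]
= -324bc + 648b - 162c + 324 - 162b^2c + 324b^2    [distributive law]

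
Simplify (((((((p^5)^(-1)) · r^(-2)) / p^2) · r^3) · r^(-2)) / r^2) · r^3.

(((((((p^5)^(-1)) · r^(-2)) / p^2) · r^3) · r^(-2)) / r^2) · r^3
= (((((p^(-5) · r^(-2)) / p^2) · r^3) · r^(-2)) / r^2) · r^3    [power of a power]
= p^(-7)    [quotient of powers; product of powers]

p^(-7)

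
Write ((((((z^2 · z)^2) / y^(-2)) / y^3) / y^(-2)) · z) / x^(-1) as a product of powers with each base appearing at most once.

((((((z^2 · z)^2) / y^(-2)) / y^3) / y^(-2)) · z) / x^(-1)
= (((((((z^2)^2) · (z^2)) / y^(-2)) / y^3) / y^(-2)) · z) / x^(-1)    [power of a product]
= (((((z^4 · (z^2)) / y^(-2)) / y^3) / y^(-2)) · z) / x^(-1)    [power of a power]
= ((((z^6 / y^(-2)) / y^3) / y^(-2)) · z) / x^(-1)    [product of powers]
= xyz^7    [quotient of powers; product of powers]

xyz^7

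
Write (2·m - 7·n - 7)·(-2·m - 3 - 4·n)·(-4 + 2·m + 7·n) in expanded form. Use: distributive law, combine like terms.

32·m^2 - 8·m^3 - 16·m^2·n + 10·m + 130·m·n + 98·m·n^2 - 49·n + 231·n^2 + 196·n^3 - 84

(2·m - 7·n - 7)·(-2·m - 3 - 4·n)·(-4 + 2·m + 7·n)
= (-4·m^2 - 6·m - 8·m·n + 14·m·n + 21·n + 28·n^2 + 14·m + 21 + 28·n)·(-4 + 2·m + 7·n)    [distributive law]
= (-4·m^2 + 8·m + 6·m·n + 49·n + 28·n^2 + 21)·(-4 + 2·m + 7·n)    [combine like terms]
= 16·m^2 - 8·m^3 - 28·m^2·n - 32·m + 16·m^2 + 56·m·n - 24·m·n + 12·m^2·n + 42·m·n^2 - 196·n + 98·m·n + 343·n^2 - 112·n^2 + 56·m·n^2 + 196·n^3 - 84 + 42·m + 147·n    [distributive law]
= 32·m^2 - 8·m^3 - 16·m^2·n + 10·m + 130·m·n + 98·m·n^2 - 49·n + 231·n^2 + 196·n^3 - 84    [combine like terms]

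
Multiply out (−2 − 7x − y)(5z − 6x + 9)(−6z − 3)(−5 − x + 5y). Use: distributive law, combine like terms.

−300z² − 1110xz² + 150yz² − 690z − 2193xz + 345yz + 849x²z + 2166xyz − 819x + 477x² + 828xy − 270 + 135y − 210x²z² + 1020xyz² + 252x³z − 1224x²yz + 126x³ − 612x²y + 150y²z² + 345y²z − 180xy²z − 90xy² + 135y²

(−2 − 7x − y)(5z − 6x + 9)(−6z − 3)(−5 − x + 5y)
= (−10z + 12x − 18 − 35xz + 42x² − 63x − 5yz + 6xy − 9y)(−6z − 3)(−5 − x + 5y)    [distributive law]
= (−10z − 51x − 18 − 35xz + 42x² − 5yz + 6xy − 9y)(−6z − 3)(−5 − x + 5y)    [combine like terms]
= (60z² + 30z + 306xz + 153x + 108z + 54 + 210xz² + 105xz − 252x²z − 126x² + 30yz² + 15yz − 36xyz − 18xy + 54yz + 27y)(−5 − x + 5y)    [distributive law]
= (60z² + 138z + 411xz + 153x + 54 + 210xz² − 252x²z − 126x² + 30yz² + 69yz − 36xyz − 18xy + 27y)(−5 − x + 5y)    [combine like terms]
= −300z² − 60xz² + 300yz² − 690z − 138xz + 690yz − 2055xz − 411x²z + 2055xyz − 765x − 153x² + 765xy − 270 − 54x + 270y − 1050xz² − 210x²z² + 1050xyz² + 1260x²z + 252x³z − 1260x²yz + 630x² + 126x³ − 630x²y − 150yz² − 30xyz² + 150y²z² − 345yz − 69xyz + 345y²z + 180xyz + 36x²yz − 180xy²z + 90xy + 18x²y − 90xy² − 135y − 27xy + 135y²    [distributive law]
= −300z² − 1110xz² + 150yz² − 690z − 2193xz + 345yz + 849x²z + 2166xyz − 819x + 477x² + 828xy − 270 + 135y − 210x²z² + 1020xyz² + 252x³z − 1224x²yz + 126x³ − 612x²y + 150y²z² + 345y²z − 180xy²z − 90xy² + 135y²    [combine like terms]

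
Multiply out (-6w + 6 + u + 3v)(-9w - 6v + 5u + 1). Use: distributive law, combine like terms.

(-6w + 6 + u + 3v)(-9w - 6v + 5u + 1)
= 54w² + 36vw - 30uw - 6w - 54w - 36v + 30u + 6 - 9uw - 6uv + 5u² + u - 27vw - 18v² + 15uv + 3v    [distributive law]
= 54w² + 9vw - 39uw - 60w - 33v + 31u + 6 + 9uv + 5u² - 18v²    [combine like terms]

54w² + 9vw - 39uw - 60w - 33v + 31u + 6 + 9uv + 5u² - 18v²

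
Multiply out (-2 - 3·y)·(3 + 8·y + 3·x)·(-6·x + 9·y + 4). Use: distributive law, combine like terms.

12·x - 154·y - 24 + 60·x·y - 321·y^2 + 36·x^2 + 63·x·y^2 - 216·y^3 + 54·x^2·y

(-2 - 3·y)·(3 + 8·y + 3·x)·(-6·x + 9·y + 4)
= (-6 - 16·y - 6·x - 9·y - 24·y^2 - 9·x·y)·(-6·x + 9·y + 4)    [distributive law]
= (-6 - 25·y - 6·x - 24·y^2 - 9·x·y)·(-6·x + 9·y + 4)    [combine like terms]
= 36·x - 54·y - 24 + 150·x·y - 225·y^2 - 100·y + 36·x^2 - 54·x·y - 24·x + 144·x·y^2 - 216·y^3 - 96·y^2 + 54·x^2·y - 81·x·y^2 - 36·x·y    [distributive law]
= 12·x - 154·y - 24 + 60·x·y - 321·y^2 + 36·x^2 + 63·x·y^2 - 216·y^3 + 54·x^2·y    [combine like terms]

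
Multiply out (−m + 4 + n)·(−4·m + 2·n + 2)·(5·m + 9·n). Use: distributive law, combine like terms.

(−m + 4 + n)·(−4·m + 2·n + 2)·(5·m + 9·n)
= (4·m^2 − 2·m·n − 2·m − 16·m + 8·n + 8 − 4·m·n + 2·n^2 + 2·n)·(5·m + 9·n)    [distributive law]
= (4·m^2 − 6·m·n − 18·m + 10·n + 8 + 2·n^2)·(5·m + 9·n)    [combine like terms]
= 20·m^3 + 36·m^2·n − 30·m^2·n − 54·m·n^2 − 90·m^2 − 162·m·n + 50·m·n + 90·n^2 + 40·m + 72·n + 10·m·n^2 + 18·n^3    [distributive law]
= 20·m^3 + 6·m^2·n − 44·m·n^2 − 90·m^2 − 112·m·n + 90·n^2 + 40·m + 72·n + 18·n^3    [combine like terms]

20·m^3 + 6·m^2·n − 44·m·n^2 − 90·m^2 − 112·m·n + 90·n^2 + 40·m + 72·n + 18·n^3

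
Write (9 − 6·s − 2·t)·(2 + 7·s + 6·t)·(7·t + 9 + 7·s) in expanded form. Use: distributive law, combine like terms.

576·t + 162 + 585·s + 257·s·t − 21·s² + 242·t² − 644·s²·t − 294·s³ − 434·s·t² − 84·t³

(9 − 6·s − 2·t)·(2 + 7·s + 6·t)·(7·t + 9 + 7·s)
= (18 + 63·s + 54·t − 12·s − 42·s² − 36·s·t − 4·t − 14·s·t − 12·t²)·(7·t + 9 + 7·s)    [distributive law]
= (18 + 51·s + 50·t − 42·s² − 50·s·t − 12·t²)·(7·t + 9 + 7·s)    [combine like terms]
= 126·t + 162 + 126·s + 357·s·t + 459·s + 357·s² + 350·t² + 450·t + 350·s·t − 294·s²·t − 378·s² − 294·s³ − 350·s·t² − 450·s·t − 350·s²·t − 84·t³ − 108·t² − 84·s·t²    [distributive law]
= 576·t + 162 + 585·s + 257·s·t − 21·s² + 242·t² − 644·s²·t − 294·s³ − 434·s·t² − 84·t³    [combine like terms]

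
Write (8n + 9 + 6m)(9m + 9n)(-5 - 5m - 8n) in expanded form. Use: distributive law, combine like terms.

(8n + 9 + 6m)(9m + 9n)(-5 - 5m - 8n)
= (72mn + 72n^2 + 81m + 81n + 54m^2 + 54mn)(-5 - 5m - 8n)    [distributive law]
= (126mn + 72n^2 + 81m + 81n + 54m^2)(-5 - 5m - 8n)    [combine like terms]
= -630mn - 630m^2n - 1008mn^2 - 360n^2 - 360mn^2 - 576n^3 - 405m - 405m^2 - 648mn - 405n - 405mn - 648n^2 - 270m^2 - 270m^3 - 432m^2n    [distributive law]
= -1683mn - 1062m^2n - 1368mn^2 - 1008n^2 - 576n^3 - 405m - 675m^2 - 405n - 270m^3    [combine like terms]

-1683mn - 1062m^2n - 1368mn^2 - 1008n^2 - 576n^3 - 405m - 675m^2 - 405n - 270m^3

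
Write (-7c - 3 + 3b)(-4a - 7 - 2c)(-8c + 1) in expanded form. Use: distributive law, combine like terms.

-224ac² - 68ac - 426c² - 113c - 112c³ + 12a + 21 + 96abc - 12ab + 162bc - 21b + 48bc²

(-7c - 3 + 3b)(-4a - 7 - 2c)(-8c + 1)
= (28ac + 49c + 14c² + 12a + 21 + 6c - 12ab - 21b - 6bc)(-8c + 1)    [distributive law]
= (28ac + 55c + 14c² + 12a + 21 - 12ab - 21b - 6bc)(-8c + 1)    [combine like terms]
= -224ac² + 28ac - 440c² + 55c - 112c³ + 14c² - 96ac + 12a - 168c + 21 + 96abc - 12ab + 168bc - 21b + 48bc² - 6bc    [distributive law]
= -224ac² - 68ac - 426c² - 113c - 112c³ + 12a + 21 + 96abc - 12ab + 162bc - 21b + 48bc²    [combine like terms]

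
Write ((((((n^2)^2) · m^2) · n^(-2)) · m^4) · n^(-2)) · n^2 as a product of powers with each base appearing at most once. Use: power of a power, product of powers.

m^6n^2

((((((n^2)^2) · m^2) · n^(-2)) · m^4) · n^(-2)) · n^2
= ((((n^4 · m^2) · n^(-2)) · m^4) · n^(-2)) · n^2    [power of a power]
= m^6n^2    [product of powers]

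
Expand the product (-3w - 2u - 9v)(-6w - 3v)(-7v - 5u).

(-3w - 2u - 9v)(-6w - 3v)(-7v - 5u)
= (18w² + 9vw + 12uw + 6uv + 54vw + 27v²)(-7v - 5u)    [distributive law]
= (18w² + 63vw + 12uw + 6uv + 27v²)(-7v - 5u)    [combine like terms]
= -126vw² - 90uw² - 441v²w - 315uvw - 84uvw - 60u²w - 42uv² - 30u²v - 189v³ - 135uv²    [distributive law]
= -126vw² - 90uw² - 441v²w - 399uvw - 60u²w - 177uv² - 30u²v - 189v³    [combine like terms]

-126vw² - 90uw² - 441v²w - 399uvw - 60u²w - 177uv² - 30u²v - 189v³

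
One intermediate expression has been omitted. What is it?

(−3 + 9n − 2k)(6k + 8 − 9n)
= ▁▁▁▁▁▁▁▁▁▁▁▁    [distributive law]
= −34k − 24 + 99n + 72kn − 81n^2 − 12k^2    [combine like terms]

By distributive law:

−18k − 24 + 27n + 54kn + 72n − 81n^2 − 12k^2 − 16k + 18kn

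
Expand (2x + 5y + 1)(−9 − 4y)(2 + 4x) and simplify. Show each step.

(2x + 5y + 1)(−9 − 4y)(2 + 4x)
= (−18x − 8xy − 45y − 20y² − 9 − 4y)(2 + 4x)    [distributive law]
= (−18x − 8xy − 49y − 20y² − 9)(2 + 4x)    [combine like terms]
= −36x − 72x² − 16xy − 32x²y − 98y − 196xy − 40y² − 80xy² − 18 − 36x    [distributive law]
= −72x − 72x² − 212xy − 32x²y − 98y − 40y² − 80xy² − 18    [combine like terms]

−72x − 72x² − 212xy − 32x²y − 98y − 40y² − 80xy² − 18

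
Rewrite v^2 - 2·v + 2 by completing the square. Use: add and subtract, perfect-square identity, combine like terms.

(v - 1)^2 + 1

v^2 - 2·v + 2
= v^2 - 2·v + 1 - 1 + 2    [add and subtract 1]
= (v - 1)^2 - 1 + 2    [perfect-square identity]
= (v - 1)^2 + 1    [combine constants]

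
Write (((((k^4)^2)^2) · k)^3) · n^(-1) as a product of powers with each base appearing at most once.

k^51n^(-1)

(((((k^4)^2)^2) · k)^3) · n^(-1)
= (((((k^4)^2)^2)^3) · (k^3)) · n^(-1)    [power of a product]
= ((((k^4)^2)^6) · (k^3)) · n^(-1)    [power of a power]
= (((k^4)^12) · (k^3)) · n^(-1)    [power of a power]
= (k^48 · (k^3)) · n^(-1)    [power of a power]
= k^51 · n^(-1)    [product of powers]
= k^51n^(-1)    [rearrange]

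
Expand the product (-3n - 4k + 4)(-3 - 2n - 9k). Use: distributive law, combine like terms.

(-3n - 4k + 4)(-3 - 2n - 9k)
= 9n + 6n^2 + 27kn + 12k + 8kn + 36k^2 - 12 - 8n - 36k    [distributive law]
= n + 6n^2 + 35kn - 24k + 36k^2 - 12    [combine like terms]

n + 6n^2 + 35kn - 24k + 36k^2 - 12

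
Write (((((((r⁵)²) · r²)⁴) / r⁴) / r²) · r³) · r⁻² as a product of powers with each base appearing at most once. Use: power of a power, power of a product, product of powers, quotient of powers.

(((((((r⁵)²) · r²)⁴) / r⁴) / r²) · r³) · r⁻²
= (((((((r⁵)²)⁴) · ((r²)⁴)) / r⁴) / r²) · r³) · r⁻²    [power of a product]
= ((((((r⁵)⁸) · ((r²)⁴)) / r⁴) / r²) · r³) · r⁻²    [power of a power]
= ((((r⁴⁰ · ((r²)⁴)) / r⁴) / r²) · r³) · r⁻²    [power of a power]
= ((((r⁴⁰ · r⁸) / r⁴) / r²) · r³) · r⁻²    [power of a power]
= (((r⁴⁸ / r⁴) / r²) · r³) · r⁻²    [product of powers]
= ((r⁴⁴ / r²) · r³) · r⁻²    [quotient of powers]
= (r⁴² · r³) · r⁻²    [quotient of powers]
= r⁴⁵ · r⁻²    [product of powers]
= r⁴³    [product of powers]

r⁴³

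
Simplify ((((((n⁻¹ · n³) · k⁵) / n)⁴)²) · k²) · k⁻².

k⁴⁰n⁸

((((((n⁻¹ · n³) · k⁵) / n)⁴)²) · k²) · k⁻²
= (((((n⁻¹ · n³) · k⁵) / n)⁸) · k²) · k⁻²    [power of a power]
= (((((n⁻¹ · n³) · k⁵)⁸) / (n⁸)) · k²) · k⁻²    [power of a quotient]
= (((((n⁻¹ · n³)⁸) · ((k⁵)⁸)) / (n⁸)) · k²) · k⁻²    [power of a product]
= ((((((n⁻¹)⁸) · ((n³)⁸)) · ((k⁵)⁸)) / (n⁸)) · k²) · k⁻²    [power of a product]
= ((((n⁻⁸ · ((n³)⁸)) · ((k⁵)⁸)) / (n⁸)) · k²) · k⁻²    [power of a power]
= ((((n⁻⁸ · n²⁴) · ((k⁵)⁸)) / (n⁸)) · k²) · k⁻²    [power of a power]
= (((n¹⁶ · ((k⁵)⁸)) / (n⁸)) · k²) · k⁻²    [product of powers]
= (((n¹⁶ · k⁴⁰) / (n⁸)) · k²) · k⁻²    [power of a power]
= k⁴⁰n⁸    [quotient of powers; product of powers]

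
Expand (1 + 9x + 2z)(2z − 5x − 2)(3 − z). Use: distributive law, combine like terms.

−4z + 14z^2 − 69x + 47xz − 6 − 8xz^2 − 135x^2 + 45x^2z − 4z^3

(1 + 9x + 2z)(2z − 5x − 2)(3 − z)
= (2z − 5x − 2 + 18xz − 45x^2 − 18x + 4z^2 − 10xz − 4z)(3 − z)    [distributive law]
= (−2z − 23x − 2 + 8xz − 45x^2 + 4z^2)(3 − z)    [combine like terms]
= −6z + 2z^2 − 69x + 23xz − 6 + 2z + 24xz − 8xz^2 − 135x^2 + 45x^2z + 12z^2 − 4z^3    [distributive law]
= −4z + 14z^2 − 69x + 47xz − 6 − 8xz^2 − 135x^2 + 45x^2z − 4z^3    [combine like terms]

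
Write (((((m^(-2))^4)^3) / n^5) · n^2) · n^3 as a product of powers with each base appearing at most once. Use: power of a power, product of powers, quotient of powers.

(((((m^(-2))^4)^3) / n^5) · n^2) · n^3
= ((((m^(-2))^12) / n^5) · n^2) · n^3    [power of a power]
= ((m^(-24) / n^5) · n^2) · n^3    [power of a power]
= m^(-24)    [quotient of powers; product of powers]

m^(-24)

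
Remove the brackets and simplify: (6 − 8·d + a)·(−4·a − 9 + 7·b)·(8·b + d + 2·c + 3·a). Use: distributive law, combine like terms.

−138·a·b + 183·a·d − 66·a·c − 99·a^2 − 432·b − 54·d − 108·c − 162·a + 336·b^2 + 618·b·d + 84·b·c + 95·a·b·d + 32·a·d^2 + 64·a·c·d + 92·a^2·d + 72·d^2 + 144·c·d − 448·b^2·d − 56·b·d^2 − 112·b·c·d − 11·a^2·b − 8·a^2·c − 12·a^3 + 56·a·b^2 + 14·a·b·c

(6 − 8·d + a)·(−4·a − 9 + 7·b)·(8·b + d + 2·c + 3·a)
= (−24·a − 54 + 42·b + 32·a·d + 72·d − 56·b·d − 4·a^2 − 9·a + 7·a·b)·(8·b + d + 2·c + 3·a)    [distributive law]
= (−33·a − 54 + 42·b + 32·a·d + 72·d − 56·b·d − 4·a^2 + 7·a·b)·(8·b + d + 2·c + 3·a)    [combine like terms]
= −264·a·b − 33·a·d − 66·a·c − 99·a^2 − 432·b − 54·d − 108·c − 162·a + 336·b^2 + 42·b·d + 84·b·c + 126·a·b + 256·a·b·d + 32·a·d^2 + 64·a·c·d + 96·a^2·d + 576·b·d + 72·d^2 + 144·c·d + 216·a·d − 448·b^2·d − 56·b·d^2 − 112·b·c·d − 168·a·b·d − 32·a^2·b − 4·a^2·d − 8·a^2·c − 12·a^3 + 56·a·b^2 + 7·a·b·d + 14·a·b·c + 21·a^2·b    [distributive law]
= −138·a·b + 183·a·d − 66·a·c − 99·a^2 − 432·b − 54·d − 108·c − 162·a + 336·b^2 + 618·b·d + 84·b·c + 95·a·b·d + 32·a·d^2 + 64·a·c·d + 92·a^2·d + 72·d^2 + 144·c·d − 448·b^2·d − 56·b·d^2 − 112·b·c·d − 11·a^2·b − 8·a^2·c − 12·a^3 + 56·a·b^2 + 14·a·b·c    [combine like terms]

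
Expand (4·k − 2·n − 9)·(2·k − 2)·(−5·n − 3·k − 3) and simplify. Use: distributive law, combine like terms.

(4·k − 2·n − 9)·(2·k − 2)·(−5·n − 3·k − 3)
= (8·k^2 − 8·k − 4·k·n + 4·n − 18·k + 18)·(−5·n − 3·k − 3)    [distributive law]
= (8·k^2 − 26·k − 4·k·n + 4·n + 18)·(−5·n − 3·k − 3)    [combine like terms]
= −40·k^2·n − 24·k^3 − 24·k^2 + 130·k·n + 78·k^2 + 78·k + 20·k·n^2 + 12·k^2·n + 12·k·n − 20·n^2 − 12·k·n − 12·n − 90·n − 54·k − 54    [distributive law]
= −28·k^2·n − 24·k^3 + 54·k^2 + 130·k·n + 24·k + 20·k·n^2 − 20·n^2 − 102·n − 54    [combine like terms]

−28·k^2·n − 24·k^3 + 54·k^2 + 130·k·n + 24·k + 20·k·n^2 − 20·n^2 − 102·n − 54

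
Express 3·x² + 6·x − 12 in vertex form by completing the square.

3·x² + 6·x − 12
= 3(x² + 2·x) − 12    [factor out 3 from the x-terms]
= 3(x² + 2·x + 1 − 1) − 12    [add and subtract 1 inside the bracket]
= 3(x + 1)² − 3 − 12    [perfect-square identity]
= 3(x + 1)² − 15    [combine constants]

3(x + 1)² − 15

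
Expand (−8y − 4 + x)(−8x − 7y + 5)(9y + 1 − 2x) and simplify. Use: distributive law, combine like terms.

(−8y − 4 + x)(−8x − 7y + 5)(9y + 1 − 2x)
= (64xy + 56y² − 40y + 32x + 28y − 20 − 8x² − 7xy + 5x)(9y + 1 − 2x)    [distributive law]
= (57xy + 56y² − 12y + 37x − 20 − 8x²)(9y + 1 − 2x)    [combine like terms]
= 513xy² + 57xy − 114x²y + 504y³ + 56y² − 112xy² − 108y² − 12y + 24xy + 333xy + 37x − 74x² − 180y − 20 + 40x − 72x²y − 8x² + 16x³    [distributive law]
= 401xy² + 414xy − 186x²y + 504y³ − 52y² − 192y + 77x − 82x² − 20 + 16x³    [combine like terms]

401xy² + 414xy − 186x²y + 504y³ − 52y² − 192y + 77x − 82x² − 20 + 16x³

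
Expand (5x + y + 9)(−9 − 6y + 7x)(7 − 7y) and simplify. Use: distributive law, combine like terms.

(5x + y + 9)(−9 − 6y + 7x)(7 − 7y)
= (−45x − 30xy + 35x² − 9y − 6y² + 7xy − 81 − 54y + 63x)(7 − 7y)    [distributive law]
= (18x − 23xy + 35x² − 63y − 6y² − 81)(7 − 7y)    [combine like terms]
= 126x − 126xy − 161xy + 161xy² + 245x² − 245x²y − 441y + 441y² − 42y² + 42y³ − 567 + 567y    [distributive law]
= 126x − 287xy + 161xy² + 245x² − 245x²y + 126y + 399y² + 42y³ − 567    [combine like terms]

126x − 287xy + 161xy² + 245x² − 245x²y + 126y + 399y² + 42y³ − 567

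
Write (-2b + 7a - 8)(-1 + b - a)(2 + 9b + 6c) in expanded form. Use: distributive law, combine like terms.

(-2b + 7a - 8)(-1 + b - a)(2 + 9b + 6c)
= (2b - 2b² + 2ab - 7a + 7ab - 7a² + 8 - 8b + 8a)(2 + 9b + 6c)    [distributive law]
= (-6b - 2b² + 9ab + a - 7a² + 8)(2 + 9b + 6c)    [combine like terms]
= -12b - 54b² - 36bc - 4b² - 18b³ - 12b²c + 18ab + 81ab² + 54abc + 2a + 9ab + 6ac - 14a² - 63a²b - 42a²c + 16 + 72b + 48c    [distributive law]
= 60b - 58b² - 36bc - 18b³ - 12b²c + 27ab + 81ab² + 54abc + 2a + 6ac - 14a² - 63a²b - 42a²c + 16 + 48c    [combine like terms]

60b - 58b² - 36bc - 18b³ - 12b²c + 27ab + 81ab² + 54abc + 2a + 6ac - 14a² - 63a²b - 42a²c + 16 + 48c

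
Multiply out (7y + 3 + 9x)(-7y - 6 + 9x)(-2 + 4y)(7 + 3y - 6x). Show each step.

(7y + 3 + 9x)(-7y - 6 + 9x)(-2 + 4y)(7 + 3y - 6x)
= (-49y^2 - 42y + 63xy - 21y - 18 + 27x - 63xy - 54x + 81x^2)(-2 + 4y)(7 + 3y - 6x)    [distributive law]
= (-49y^2 - 63y - 18 - 27x + 81x^2)(-2 + 4y)(7 + 3y - 6x)    [combine like terms]
= (98y^2 - 196y^3 + 126y - 252y^2 + 36 - 72y + 54x - 108xy - 162x^2 + 324x^2y)(7 + 3y - 6x)    [distributive law]
= (-154y^2 - 196y^3 + 54y + 36 + 54x - 108xy - 162x^2 + 324x^2y)(7 + 3y - 6x)    [combine like terms]
= -1078y^2 - 462y^3 + 924xy^2 - 1372y^3 - 588y^4 + 1176xy^3 + 378y + 162y^2 - 324xy + 252 + 108y - 216x + 378x + 162xy - 324x^2 - 756xy - 324xy^2 + 648x^2y - 1134x^2 - 486x^2y + 972x^3 + 2268x^2y + 972x^2y^2 - 1944x^3y    [distributive law]
= -916y^2 - 1834y^3 + 600xy^2 - 588y^4 + 1176xy^3 + 486y - 918xy + 252 + 162x - 1458x^2 + 2430x^2y + 972x^3 + 972x^2y^2 - 1944x^3y    [combine like terms]

-916y^2 - 1834y^3 + 600xy^2 - 588y^4 + 1176xy^3 + 486y - 918xy + 252 + 162x - 1458x^2 + 2430x^2y + 972x^3 + 972x^2y^2 - 1944x^3y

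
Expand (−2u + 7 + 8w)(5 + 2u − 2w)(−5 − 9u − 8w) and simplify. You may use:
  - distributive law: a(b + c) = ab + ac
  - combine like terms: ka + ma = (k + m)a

−335u − 16u^2 − 366uw + 36u^3 − 148u^2w − 16uw^2 − 175 − 410w − 128w^2 + 128w^3

(−2u + 7 + 8w)(5 + 2u − 2w)(−5 − 9u − 8w)
= (−10u − 4u^2 + 4uw + 35 + 14u − 14w + 40w + 16uw − 16w^2)(−5 − 9u − 8w)    [distributive law]
= (4u − 4u^2 + 20uw + 35 + 26w − 16w^2)(−5 − 9u − 8w)    [combine like terms]
= −20u − 36u^2 − 32uw + 20u^2 + 36u^3 + 32u^2w − 100uw − 180u^2w − 160uw^2 − 175 − 315u − 280w − 130w − 234uw − 208w^2 + 80w^2 + 144uw^2 + 128w^3    [distributive law]
= −335u − 16u^2 − 366uw + 36u^3 − 148u^2w − 16uw^2 − 175 − 410w − 128w^2 + 128w^3    [combine like terms]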